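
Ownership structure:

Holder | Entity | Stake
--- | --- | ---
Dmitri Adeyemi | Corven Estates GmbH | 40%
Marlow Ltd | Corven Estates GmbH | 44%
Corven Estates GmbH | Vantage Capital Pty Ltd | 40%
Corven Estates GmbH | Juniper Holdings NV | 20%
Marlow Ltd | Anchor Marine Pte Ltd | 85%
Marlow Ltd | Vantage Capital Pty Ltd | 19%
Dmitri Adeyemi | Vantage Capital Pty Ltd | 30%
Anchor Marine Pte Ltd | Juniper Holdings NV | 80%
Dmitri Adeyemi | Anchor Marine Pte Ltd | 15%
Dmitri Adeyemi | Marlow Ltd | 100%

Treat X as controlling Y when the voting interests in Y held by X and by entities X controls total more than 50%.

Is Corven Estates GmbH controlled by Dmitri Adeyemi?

Dmitri holds 100% of Marlow, so Dmitri controls Marlow.
Dmitri and Marlow together hold 40% + 44% = 84% of Corven, so Dmitri controls Corven.

Yes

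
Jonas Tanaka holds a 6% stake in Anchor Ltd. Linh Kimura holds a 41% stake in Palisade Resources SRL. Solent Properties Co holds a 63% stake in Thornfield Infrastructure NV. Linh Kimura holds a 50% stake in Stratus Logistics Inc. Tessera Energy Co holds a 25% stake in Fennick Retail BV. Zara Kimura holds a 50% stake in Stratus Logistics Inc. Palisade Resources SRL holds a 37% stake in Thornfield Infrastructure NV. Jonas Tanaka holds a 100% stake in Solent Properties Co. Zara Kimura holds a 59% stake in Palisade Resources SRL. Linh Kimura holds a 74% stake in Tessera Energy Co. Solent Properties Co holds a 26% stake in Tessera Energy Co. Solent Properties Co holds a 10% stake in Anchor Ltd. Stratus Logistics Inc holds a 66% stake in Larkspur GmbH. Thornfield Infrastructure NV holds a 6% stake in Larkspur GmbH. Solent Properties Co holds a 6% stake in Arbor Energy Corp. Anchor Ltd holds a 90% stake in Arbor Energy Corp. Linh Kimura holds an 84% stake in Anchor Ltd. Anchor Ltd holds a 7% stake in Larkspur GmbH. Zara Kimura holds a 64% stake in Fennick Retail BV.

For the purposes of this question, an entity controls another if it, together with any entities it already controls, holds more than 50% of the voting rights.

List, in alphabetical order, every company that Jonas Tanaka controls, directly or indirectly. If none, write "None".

Jonas holds 100% of Solent, so Jonas controls Solent.
Solent holds 63% of Thornfield, so Jonas controls Thornfield.
No other company's threshold is met.

Solent Properties Co, Thornfield Infrastructure NV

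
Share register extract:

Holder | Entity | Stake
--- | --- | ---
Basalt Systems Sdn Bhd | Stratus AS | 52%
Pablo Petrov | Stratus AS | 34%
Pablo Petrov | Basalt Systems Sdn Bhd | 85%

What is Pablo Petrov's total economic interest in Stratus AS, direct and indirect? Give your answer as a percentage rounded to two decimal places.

78.20%

Pablo reaches Stratus along 2 paths.
Direct stake: 34% = 34%.
Via Basalt: 85% × 52% = 44.2%.
Total: 34% + 44.2% = 78.2%.
Rounded: 78.20%.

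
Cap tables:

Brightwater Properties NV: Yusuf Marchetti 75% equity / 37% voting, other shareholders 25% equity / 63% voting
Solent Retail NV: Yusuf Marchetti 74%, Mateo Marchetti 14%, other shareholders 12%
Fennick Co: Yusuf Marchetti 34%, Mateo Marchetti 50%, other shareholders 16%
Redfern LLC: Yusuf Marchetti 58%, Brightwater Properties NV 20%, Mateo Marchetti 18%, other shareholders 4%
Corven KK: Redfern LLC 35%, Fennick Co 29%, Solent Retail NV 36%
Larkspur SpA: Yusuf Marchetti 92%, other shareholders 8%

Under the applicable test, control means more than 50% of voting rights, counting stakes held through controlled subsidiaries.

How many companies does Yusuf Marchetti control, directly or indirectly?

Yusuf holds 74% of Solent, so Yusuf controls Solent.
Yusuf holds 58% of Redfern, so Yusuf controls Redfern.
Redfern and Solent together hold 35% + 36% = 71% of Corven, so Yusuf controls Corven.
Yusuf holds 92% of Larkspur, so Yusuf controls Larkspur.
No other company's threshold is met.
Yusuf controls 4 companies.

4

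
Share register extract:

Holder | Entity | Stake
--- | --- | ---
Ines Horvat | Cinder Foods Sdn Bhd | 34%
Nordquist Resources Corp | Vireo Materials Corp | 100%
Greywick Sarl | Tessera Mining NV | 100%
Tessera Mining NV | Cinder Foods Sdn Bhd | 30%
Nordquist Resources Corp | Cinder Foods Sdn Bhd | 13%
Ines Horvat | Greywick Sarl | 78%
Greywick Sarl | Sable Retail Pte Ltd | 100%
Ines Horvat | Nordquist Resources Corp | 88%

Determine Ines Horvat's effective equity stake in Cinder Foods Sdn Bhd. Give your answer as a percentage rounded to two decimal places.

68.84%

Ines reaches Cinder along 3 paths.
Via Nordquist: 88% × 13% = 11.44%.
Direct stake: 34% = 34%.
Via Greywick → Tessera: 78% × 100% × 30% = 23.4%.
Total: 11.44% + 34% + 23.4% = 68.84%.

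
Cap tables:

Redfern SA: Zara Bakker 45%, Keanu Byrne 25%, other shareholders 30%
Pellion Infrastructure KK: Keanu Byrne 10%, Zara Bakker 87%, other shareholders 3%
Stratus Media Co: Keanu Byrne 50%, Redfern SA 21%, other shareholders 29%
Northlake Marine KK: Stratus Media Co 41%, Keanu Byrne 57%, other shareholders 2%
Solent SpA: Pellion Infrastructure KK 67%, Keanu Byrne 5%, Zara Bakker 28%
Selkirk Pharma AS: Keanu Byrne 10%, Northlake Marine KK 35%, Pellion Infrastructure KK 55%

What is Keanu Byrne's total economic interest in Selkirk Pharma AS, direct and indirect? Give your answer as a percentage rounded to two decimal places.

43.38%

Keanu reaches Selkirk along 5 paths.
Direct stake: 10% = 10%.
Via Stratus → Northlake: 50% × 41% × 35% = 7.175%.
Via Redfern → Stratus → Northlake: 25% × 21% × 41% × 35% = 0.753375%.
Via Northlake: 57% × 35% = 19.95%.
Via Pellion: 10% × 55% = 5.5%.
Total: 10% + 7.175% + 0.753375% + 19.95% + 5.5% = 43.378375%.
Rounded: 43.38%.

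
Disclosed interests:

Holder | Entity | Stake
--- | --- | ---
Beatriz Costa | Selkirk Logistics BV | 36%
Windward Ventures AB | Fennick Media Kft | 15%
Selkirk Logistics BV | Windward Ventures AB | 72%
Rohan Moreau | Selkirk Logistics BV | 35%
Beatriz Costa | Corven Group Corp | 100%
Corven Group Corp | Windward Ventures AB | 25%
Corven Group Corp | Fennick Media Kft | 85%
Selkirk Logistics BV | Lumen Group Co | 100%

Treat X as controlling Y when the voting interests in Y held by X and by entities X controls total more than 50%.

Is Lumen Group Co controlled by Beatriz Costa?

No

Beatriz holds 100% of Corven, so Beatriz controls Corven.
Corven holds 85% of Fennick, so Beatriz controls Fennick.
Neither Beatriz nor any entity Beatriz controls holds any voting interest in Lumen.
So Beatriz does not control Lumen.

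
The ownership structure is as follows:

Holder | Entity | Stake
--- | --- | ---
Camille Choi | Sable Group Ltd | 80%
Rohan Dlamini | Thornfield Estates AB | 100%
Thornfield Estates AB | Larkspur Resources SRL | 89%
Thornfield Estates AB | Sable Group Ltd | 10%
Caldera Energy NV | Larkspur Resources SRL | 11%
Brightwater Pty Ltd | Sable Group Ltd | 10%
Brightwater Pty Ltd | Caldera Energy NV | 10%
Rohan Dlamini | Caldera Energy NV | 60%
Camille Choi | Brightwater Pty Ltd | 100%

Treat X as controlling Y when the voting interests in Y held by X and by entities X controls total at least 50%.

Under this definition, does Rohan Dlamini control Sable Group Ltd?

No

Rohan holds 100% of Thornfield, so Rohan controls Thornfield.
Rohan holds 60% of Caldera, so Rohan controls Caldera.
Thornfield and Caldera together hold 89% + 11% = 100% of Larkspur, so Rohan controls Larkspur.
In Sable, Rohan's side holds only 10%, not ≥ 50%.
So Rohan does not control Sable.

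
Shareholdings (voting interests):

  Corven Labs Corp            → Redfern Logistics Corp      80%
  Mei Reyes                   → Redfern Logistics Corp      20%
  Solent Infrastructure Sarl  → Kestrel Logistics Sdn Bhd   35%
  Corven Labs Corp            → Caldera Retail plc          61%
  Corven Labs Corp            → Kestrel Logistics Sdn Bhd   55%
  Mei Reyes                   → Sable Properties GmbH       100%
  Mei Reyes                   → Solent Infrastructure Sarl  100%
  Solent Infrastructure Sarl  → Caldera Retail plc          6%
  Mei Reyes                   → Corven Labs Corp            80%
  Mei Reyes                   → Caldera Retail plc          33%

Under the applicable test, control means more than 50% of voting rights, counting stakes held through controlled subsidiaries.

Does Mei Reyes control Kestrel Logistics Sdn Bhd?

Yes

Mei holds 100% of Solent, so Mei controls Solent.
Mei holds 80% of Corven, so Mei controls Corven.
Solent and Corven together hold 35% + 55% = 90% of Kestrel, so Mei controls Kestrel.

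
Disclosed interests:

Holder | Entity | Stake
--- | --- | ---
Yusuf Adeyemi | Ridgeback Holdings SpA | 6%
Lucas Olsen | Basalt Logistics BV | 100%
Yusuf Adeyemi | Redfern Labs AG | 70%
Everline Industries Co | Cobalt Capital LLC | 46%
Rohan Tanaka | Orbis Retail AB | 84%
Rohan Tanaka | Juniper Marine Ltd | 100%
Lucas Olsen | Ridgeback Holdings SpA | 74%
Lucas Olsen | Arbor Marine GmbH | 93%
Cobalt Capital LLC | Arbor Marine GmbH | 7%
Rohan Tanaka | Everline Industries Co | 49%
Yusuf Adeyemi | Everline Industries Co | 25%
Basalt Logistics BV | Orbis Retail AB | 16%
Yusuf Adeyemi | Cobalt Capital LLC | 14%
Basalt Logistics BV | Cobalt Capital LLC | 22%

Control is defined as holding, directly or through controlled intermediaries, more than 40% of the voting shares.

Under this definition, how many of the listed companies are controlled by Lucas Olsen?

Lucas holds 100% of Basalt, so Lucas controls Basalt.
Lucas holds 74% of Ridgeback, so Lucas controls Ridgeback.
Lucas holds 93% of Arbor, so Lucas controls Arbor.
No other company's threshold is met.
Lucas controls 3 companies.

3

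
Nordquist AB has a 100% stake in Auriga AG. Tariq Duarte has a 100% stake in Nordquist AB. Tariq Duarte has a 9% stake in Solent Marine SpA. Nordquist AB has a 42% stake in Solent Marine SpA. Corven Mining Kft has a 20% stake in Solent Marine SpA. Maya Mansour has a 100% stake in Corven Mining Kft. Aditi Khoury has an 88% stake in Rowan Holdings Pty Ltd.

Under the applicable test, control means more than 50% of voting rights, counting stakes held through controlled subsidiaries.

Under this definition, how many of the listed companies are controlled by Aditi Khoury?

1

Aditi holds 88% of Rowan, so Aditi controls Rowan.
No other company's threshold is met.
Aditi controls 1 company.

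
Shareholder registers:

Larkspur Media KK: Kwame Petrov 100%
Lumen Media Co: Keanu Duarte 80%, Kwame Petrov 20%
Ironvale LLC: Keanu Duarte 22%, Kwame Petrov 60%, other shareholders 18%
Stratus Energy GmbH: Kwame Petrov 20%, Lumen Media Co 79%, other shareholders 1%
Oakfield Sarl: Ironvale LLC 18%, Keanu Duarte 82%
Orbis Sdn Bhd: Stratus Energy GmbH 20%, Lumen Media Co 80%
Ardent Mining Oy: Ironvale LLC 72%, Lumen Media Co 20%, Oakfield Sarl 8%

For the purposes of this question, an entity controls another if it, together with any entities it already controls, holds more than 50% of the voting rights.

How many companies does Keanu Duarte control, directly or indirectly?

Keanu holds 80% of Lumen, so Keanu controls Lumen.
Lumen holds 79% of Stratus, so Keanu controls Stratus.
Keanu holds 82% of Oakfield, so Keanu controls Oakfield.
Stratus and Lumen together hold 20% + 80% = 100% of Orbis, so Keanu controls Orbis.
No other company's threshold is met.
Keanu controls 4 companies.

4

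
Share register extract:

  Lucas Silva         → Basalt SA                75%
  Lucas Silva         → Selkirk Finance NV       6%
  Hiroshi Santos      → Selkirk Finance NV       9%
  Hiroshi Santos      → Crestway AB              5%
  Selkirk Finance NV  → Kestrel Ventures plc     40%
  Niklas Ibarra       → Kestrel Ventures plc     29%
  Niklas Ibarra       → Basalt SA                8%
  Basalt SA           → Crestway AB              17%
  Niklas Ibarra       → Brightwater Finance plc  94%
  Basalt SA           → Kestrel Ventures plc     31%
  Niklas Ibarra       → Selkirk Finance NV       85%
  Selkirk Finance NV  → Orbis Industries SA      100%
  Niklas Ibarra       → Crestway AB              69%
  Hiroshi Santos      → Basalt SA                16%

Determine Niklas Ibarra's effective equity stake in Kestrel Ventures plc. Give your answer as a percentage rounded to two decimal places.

Niklas reaches Kestrel along 3 paths.
Direct stake: 29% = 29%.
Via Basalt: 8% × 31% = 2.48%.
Via Selkirk: 85% × 40% = 34%.
Total: 29% + 2.48% + 34% = 65.48%.

65.48%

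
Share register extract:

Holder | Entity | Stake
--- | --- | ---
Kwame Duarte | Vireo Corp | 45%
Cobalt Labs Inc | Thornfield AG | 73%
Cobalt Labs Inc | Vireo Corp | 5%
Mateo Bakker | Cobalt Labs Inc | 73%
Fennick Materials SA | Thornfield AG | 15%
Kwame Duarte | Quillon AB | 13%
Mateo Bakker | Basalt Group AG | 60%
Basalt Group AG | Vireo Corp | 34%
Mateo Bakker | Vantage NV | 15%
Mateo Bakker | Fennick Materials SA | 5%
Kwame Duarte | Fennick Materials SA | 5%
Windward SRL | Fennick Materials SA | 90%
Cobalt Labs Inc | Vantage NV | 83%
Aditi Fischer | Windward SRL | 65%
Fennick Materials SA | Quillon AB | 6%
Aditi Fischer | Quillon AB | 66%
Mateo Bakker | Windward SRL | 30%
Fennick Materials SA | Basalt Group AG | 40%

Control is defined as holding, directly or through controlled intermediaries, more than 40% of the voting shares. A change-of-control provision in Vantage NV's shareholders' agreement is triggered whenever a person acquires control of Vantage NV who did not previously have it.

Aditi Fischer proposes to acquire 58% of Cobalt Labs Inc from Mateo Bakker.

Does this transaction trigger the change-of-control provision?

The purchase adds only to Aditi's holdings (Mateo's stake shrinks), so Aditi is the only person who could newly come to control Vantage.
Aditi holds 65% of Windward, so Aditi controls Windward.
Windward holds 90% of Fennick, so Aditi controls Fennick.
Aditi and Fennick together hold 66% + 6% = 72% of Quillon, so Aditi controls Quillon.
Neither Aditi nor any entity Aditi controls holds any voting interest in Vantage.
So before the transaction, Aditi does not control Vantage.
After the purchase, Aditi holds 58% of Cobalt directly, and Mateo's stake falls to 15%.
Aditi holds 58% of Cobalt, so Aditi controls Cobalt.
Cobalt holds 83% of Vantage, so Aditi controls Vantage.
Aditi did not control Vantage before and does after, so the clause is triggered.

Yes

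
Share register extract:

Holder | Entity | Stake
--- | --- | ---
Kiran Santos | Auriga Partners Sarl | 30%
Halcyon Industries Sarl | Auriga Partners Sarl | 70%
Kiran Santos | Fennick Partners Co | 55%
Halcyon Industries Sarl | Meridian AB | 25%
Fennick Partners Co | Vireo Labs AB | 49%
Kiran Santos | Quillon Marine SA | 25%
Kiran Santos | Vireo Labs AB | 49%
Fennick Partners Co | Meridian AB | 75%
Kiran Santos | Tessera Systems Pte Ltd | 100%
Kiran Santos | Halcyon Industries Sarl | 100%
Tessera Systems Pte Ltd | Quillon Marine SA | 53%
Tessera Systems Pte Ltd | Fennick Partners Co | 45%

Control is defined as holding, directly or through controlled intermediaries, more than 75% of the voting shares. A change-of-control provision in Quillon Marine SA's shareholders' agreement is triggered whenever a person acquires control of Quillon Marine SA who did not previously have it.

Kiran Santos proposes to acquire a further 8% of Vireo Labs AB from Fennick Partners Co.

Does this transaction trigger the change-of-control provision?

No

The purchase adds only to Kiran's holdings (Fennick's stake shrinks), so Kiran is the only person who could newly come to control Quillon.
Kiran holds 100% of Tessera, so Kiran controls Tessera.
Tessera and Kiran together hold 53% + 25% = 78% of Quillon, so Kiran controls Quillon.
So Kiran already controls Quillon before the transaction.
After the purchase, Kiran's direct stake in Vireo rises to 49% + 8% = 57%, and Fennick's stake falls to 41%.
Kiran controlled Quillon already, so this is not a new person acquiring control; every other person's position is unchanged or reduced.
No new person acquires control, so the clause is not triggered.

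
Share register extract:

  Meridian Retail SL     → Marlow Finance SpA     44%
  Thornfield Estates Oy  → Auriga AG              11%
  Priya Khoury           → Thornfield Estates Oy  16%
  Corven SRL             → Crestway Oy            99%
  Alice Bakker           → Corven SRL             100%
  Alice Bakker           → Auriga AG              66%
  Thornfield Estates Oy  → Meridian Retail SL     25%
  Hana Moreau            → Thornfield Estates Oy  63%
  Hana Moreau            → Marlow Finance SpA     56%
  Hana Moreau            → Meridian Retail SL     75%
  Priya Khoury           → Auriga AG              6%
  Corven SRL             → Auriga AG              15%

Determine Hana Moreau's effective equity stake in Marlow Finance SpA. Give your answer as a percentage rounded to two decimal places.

95.93%

Hana reaches Marlow along 3 paths.
Direct stake: 56% = 56%.
Via Meridian: 75% × 44% = 33%.
Via Thornfield → Meridian: 63% × 25% × 44% = 6.93%.
Total: 56% + 33% + 6.93% = 95.93%.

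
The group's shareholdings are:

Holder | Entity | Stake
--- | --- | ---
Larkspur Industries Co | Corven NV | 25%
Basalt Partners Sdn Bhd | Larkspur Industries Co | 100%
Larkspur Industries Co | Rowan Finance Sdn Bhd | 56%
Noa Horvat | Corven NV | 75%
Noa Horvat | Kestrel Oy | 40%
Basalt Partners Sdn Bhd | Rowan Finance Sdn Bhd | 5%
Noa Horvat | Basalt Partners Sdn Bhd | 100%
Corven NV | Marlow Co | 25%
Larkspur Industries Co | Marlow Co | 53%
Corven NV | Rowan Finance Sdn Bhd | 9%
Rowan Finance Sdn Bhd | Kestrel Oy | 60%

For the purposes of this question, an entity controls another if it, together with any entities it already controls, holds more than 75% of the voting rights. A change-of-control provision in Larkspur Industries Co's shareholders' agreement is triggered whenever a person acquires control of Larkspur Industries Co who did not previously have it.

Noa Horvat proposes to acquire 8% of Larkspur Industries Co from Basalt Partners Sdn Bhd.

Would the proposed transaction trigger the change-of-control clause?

No

The purchase adds only to Noa's holdings (Basalt's stake shrinks), so Noa is the only person who could newly come to control Larkspur.
Noa holds 100% of Basalt, so Noa controls Basalt.
Basalt holds 100% of Larkspur, so Noa controls Larkspur.
So Noa already controls Larkspur before the transaction.
After the purchase, Noa holds 8% of Larkspur directly, and Basalt's stake falls to 92%.
Noa controlled Larkspur already, so this is not a new person acquiring control; every other person's position is unchanged or reduced.
No new person acquires control, so the clause is not triggered.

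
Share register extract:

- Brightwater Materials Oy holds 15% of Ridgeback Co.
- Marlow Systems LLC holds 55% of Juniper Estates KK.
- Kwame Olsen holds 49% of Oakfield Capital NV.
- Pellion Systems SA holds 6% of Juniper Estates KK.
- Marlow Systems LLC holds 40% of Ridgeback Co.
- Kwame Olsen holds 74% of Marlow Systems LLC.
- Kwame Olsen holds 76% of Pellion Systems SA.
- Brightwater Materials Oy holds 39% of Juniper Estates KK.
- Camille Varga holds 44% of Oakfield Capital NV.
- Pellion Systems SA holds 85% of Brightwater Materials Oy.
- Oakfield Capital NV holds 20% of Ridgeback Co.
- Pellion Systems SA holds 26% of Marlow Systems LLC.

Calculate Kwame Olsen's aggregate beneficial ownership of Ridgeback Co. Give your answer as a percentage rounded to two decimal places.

Kwame reaches Ridgeback along 4 paths.
Via Pellion → Marlow: 76% × 26% × 40% = 7.904%.
Via Marlow: 74% × 40% = 29.6%.
Via Oakfield: 49% × 20% = 9.8%.
Via Pellion → Brightwater: 76% × 85% × 15% = 9.69%.
Total: 7.904% + 29.6% + 9.8% + 9.69% = 56.994%.
Rounded: 56.99%.

56.99%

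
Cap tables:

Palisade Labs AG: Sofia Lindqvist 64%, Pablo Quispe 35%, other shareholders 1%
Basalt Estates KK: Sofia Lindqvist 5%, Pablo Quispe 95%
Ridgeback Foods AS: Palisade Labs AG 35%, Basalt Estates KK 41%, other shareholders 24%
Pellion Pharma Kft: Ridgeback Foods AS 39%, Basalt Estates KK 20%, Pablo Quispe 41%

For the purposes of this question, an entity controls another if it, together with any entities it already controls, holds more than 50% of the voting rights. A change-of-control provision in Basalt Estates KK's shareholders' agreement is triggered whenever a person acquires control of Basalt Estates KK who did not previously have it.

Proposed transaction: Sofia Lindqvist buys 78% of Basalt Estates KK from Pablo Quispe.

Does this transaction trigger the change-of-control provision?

The purchase adds only to Sofia's holdings (Pablo's stake shrinks), so Sofia is the only person who could newly come to control Basalt.
Sofia holds 64% of Palisade, so Sofia controls Palisade.
In Basalt, Sofia's side holds only 5%, not > 50%.
So before the transaction, Sofia does not control Basalt.
After the purchase, Sofia's direct stake in Basalt rises to 5% + 78% = 83%, and Pablo's stake falls to 17%.
Sofia holds 83% of Basalt, so Sofia controls Basalt.
Sofia did not control Basalt before and does after, so the clause is triggered.

Yes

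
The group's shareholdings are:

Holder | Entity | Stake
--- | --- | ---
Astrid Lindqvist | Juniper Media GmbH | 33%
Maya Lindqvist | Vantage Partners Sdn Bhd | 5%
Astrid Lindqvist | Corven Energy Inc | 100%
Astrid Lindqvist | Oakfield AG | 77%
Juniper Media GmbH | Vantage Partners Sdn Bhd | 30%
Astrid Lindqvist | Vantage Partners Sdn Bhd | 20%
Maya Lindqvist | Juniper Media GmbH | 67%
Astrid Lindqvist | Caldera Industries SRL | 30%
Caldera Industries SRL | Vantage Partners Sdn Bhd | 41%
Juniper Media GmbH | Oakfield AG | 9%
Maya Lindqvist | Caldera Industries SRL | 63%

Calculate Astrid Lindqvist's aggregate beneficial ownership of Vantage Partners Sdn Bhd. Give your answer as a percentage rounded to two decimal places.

42.20%

Astrid reaches Vantage along 3 paths.
Direct stake: 20% = 20%.
Via Caldera: 30% × 41% = 12.3%.
Via Juniper: 33% × 30% = 9.9%.
Total: 20% + 12.3% + 9.9% = 42.2%.
Rounded: 42.20%.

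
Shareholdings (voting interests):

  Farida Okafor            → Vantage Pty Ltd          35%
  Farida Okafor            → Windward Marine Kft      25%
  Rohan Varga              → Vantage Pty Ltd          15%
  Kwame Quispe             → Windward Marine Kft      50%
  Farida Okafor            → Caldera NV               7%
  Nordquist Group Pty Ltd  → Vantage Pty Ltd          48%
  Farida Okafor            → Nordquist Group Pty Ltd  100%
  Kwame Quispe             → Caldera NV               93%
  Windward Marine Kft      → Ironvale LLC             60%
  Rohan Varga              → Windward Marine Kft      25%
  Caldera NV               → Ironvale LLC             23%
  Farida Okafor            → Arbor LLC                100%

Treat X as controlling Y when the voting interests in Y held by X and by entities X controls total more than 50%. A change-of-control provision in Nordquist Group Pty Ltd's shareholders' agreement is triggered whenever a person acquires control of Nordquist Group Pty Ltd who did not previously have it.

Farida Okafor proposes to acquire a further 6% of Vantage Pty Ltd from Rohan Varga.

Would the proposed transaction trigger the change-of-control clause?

No

The purchase adds only to Farida's holdings (Rohan's stake shrinks), so Farida is the only person who could newly come to control Nordquist.
Farida holds 100% of Nordquist, so Farida controls Nordquist.
So Farida already controls Nordquist before the transaction.
After the purchase, Farida's direct stake in Vantage rises to 35% + 6% = 41%, and Rohan's stake falls to 9%.
Farida controlled Nordquist already, so this is not a new person acquiring control; every other person's position is unchanged or reduced.
No new person acquires control, so the clause is not triggered.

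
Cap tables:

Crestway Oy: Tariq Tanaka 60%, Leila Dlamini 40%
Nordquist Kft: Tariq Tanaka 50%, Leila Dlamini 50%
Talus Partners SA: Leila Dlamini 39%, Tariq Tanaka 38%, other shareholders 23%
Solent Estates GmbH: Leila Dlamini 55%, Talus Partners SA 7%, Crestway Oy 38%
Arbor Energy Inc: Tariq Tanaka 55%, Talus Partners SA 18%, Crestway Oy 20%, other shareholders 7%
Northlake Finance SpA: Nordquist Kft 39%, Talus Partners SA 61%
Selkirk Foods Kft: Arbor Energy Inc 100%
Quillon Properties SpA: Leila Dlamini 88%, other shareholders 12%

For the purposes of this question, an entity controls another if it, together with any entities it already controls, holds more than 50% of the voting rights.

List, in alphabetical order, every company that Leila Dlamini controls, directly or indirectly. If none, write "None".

Leila holds 55% of Solent, so Leila controls Solent.
Leila holds 88% of Quillon, so Leila controls Quillon.
No other company's threshold is met.

Quillon Properties SpA, Solent Estates GmbH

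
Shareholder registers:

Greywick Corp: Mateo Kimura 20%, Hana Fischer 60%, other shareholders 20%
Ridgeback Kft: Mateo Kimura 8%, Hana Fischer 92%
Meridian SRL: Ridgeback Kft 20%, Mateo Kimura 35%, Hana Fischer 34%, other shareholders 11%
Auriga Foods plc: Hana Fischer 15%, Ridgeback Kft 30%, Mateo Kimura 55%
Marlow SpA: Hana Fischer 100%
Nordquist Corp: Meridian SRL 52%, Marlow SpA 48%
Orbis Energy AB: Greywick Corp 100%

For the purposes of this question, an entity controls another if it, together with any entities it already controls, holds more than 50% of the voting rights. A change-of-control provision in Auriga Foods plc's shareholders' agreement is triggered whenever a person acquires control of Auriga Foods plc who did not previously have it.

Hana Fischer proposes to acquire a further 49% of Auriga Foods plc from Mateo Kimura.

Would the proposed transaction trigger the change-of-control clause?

Yes

The purchase adds only to Hana's holdings (Mateo's stake shrinks), so Hana is the only person who could newly come to control Auriga.
Hana holds 60% of Greywick, so Hana controls Greywick.
Hana holds 92% of Ridgeback, so Hana controls Ridgeback.
Ridgeback and Hana together hold 20% + 34% = 54% of Meridian, so Hana controls Meridian.
Hana holds 100% of Marlow, so Hana controls Marlow.
Meridian and Marlow together hold 52% + 48% = 100% of Nordquist, so Hana controls Nordquist.
Greywick holds 100% of Orbis, so Hana controls Orbis.
In Auriga, Hana's side holds only 15% + 30% = 45%, not > 50%.
So before the transaction, Hana does not control Auriga.
After the purchase, Hana's direct stake in Auriga rises to 15% + 49% = 64%, and Mateo's stake falls to 6%.
Hana and Ridgeback together hold 64% + 30% = 94% of Auriga, so Hana controls Auriga.
Hana did not control Auriga before and does after, so the clause is triggered.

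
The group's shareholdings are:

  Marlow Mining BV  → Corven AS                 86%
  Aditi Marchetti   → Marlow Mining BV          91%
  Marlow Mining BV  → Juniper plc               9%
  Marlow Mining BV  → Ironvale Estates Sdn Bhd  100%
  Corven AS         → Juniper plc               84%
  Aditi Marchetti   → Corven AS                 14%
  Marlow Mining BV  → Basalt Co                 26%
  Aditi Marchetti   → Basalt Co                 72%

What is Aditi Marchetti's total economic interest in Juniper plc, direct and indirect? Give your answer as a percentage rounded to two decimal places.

85.69%

Aditi reaches Juniper along 3 paths.
Via Corven: 14% × 84% = 11.76%.
Via Marlow → Corven: 91% × 86% × 84% = 65.7384%.
Via Marlow: 91% × 9% = 8.19%.
Total: 11.76% + 65.7384% + 8.19% = 85.6884%.
Rounded: 85.69%.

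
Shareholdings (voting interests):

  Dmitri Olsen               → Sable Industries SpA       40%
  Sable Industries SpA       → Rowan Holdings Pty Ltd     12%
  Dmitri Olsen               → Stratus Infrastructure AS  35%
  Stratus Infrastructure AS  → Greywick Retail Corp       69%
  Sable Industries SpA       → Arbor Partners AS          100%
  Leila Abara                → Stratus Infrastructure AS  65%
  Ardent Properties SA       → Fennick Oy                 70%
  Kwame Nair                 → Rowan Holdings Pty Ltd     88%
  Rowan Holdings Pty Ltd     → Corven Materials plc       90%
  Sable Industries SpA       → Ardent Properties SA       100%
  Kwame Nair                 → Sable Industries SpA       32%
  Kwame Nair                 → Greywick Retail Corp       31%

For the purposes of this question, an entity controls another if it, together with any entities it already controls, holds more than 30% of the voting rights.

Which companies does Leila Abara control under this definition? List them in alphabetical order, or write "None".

Greywick Retail Corp, Stratus Infrastructure AS

Leila holds 65% of Stratus, so Leila controls Stratus.
Stratus holds 69% of Greywick, so Leila controls Greywick.
No other company's threshold is met.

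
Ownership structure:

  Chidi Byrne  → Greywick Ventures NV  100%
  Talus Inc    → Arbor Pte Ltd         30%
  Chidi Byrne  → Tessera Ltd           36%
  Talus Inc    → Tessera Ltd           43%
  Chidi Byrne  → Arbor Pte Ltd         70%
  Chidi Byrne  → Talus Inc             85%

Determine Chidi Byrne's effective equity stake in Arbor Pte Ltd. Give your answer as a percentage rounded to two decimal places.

Chidi reaches Arbor along 2 paths.
Direct stake: 70% = 70%.
Via Talus: 85% × 30% = 25.5%.
Total: 70% + 25.5% = 95.5%.
Rounded: 95.50%.

95.50%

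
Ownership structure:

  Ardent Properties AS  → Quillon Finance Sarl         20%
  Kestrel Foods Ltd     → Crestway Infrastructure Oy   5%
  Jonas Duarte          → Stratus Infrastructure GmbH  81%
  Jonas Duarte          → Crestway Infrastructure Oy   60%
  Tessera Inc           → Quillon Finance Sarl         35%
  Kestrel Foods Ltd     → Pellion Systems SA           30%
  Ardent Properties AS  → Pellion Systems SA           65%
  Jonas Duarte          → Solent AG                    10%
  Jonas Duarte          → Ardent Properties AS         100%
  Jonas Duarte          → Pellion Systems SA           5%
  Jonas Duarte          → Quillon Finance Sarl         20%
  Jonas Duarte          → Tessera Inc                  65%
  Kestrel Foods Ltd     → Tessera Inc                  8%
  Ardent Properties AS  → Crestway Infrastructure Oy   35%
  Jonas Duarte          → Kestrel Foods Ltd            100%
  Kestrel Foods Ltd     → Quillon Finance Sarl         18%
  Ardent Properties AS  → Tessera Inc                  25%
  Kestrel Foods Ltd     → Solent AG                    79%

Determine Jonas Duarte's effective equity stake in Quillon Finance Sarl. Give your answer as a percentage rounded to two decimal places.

92.30%

Jonas reaches Quillon along 6 paths.
Direct stake: 20% = 20%.
Via Ardent: 100% × 20% = 20%.
Via Kestrel → Tessera: 100% × 8% × 35% = 2.8%.
Via Ardent → Tessera: 100% × 25% × 35% = 8.75%.
Via Tessera: 65% × 35% = 22.75%.
Via Kestrel: 100% × 18% = 18%.
Total: 20% + 20% + 2.8% + 8.75% + 22.75% + 18% = 92.3%.
Rounded: 92.30%.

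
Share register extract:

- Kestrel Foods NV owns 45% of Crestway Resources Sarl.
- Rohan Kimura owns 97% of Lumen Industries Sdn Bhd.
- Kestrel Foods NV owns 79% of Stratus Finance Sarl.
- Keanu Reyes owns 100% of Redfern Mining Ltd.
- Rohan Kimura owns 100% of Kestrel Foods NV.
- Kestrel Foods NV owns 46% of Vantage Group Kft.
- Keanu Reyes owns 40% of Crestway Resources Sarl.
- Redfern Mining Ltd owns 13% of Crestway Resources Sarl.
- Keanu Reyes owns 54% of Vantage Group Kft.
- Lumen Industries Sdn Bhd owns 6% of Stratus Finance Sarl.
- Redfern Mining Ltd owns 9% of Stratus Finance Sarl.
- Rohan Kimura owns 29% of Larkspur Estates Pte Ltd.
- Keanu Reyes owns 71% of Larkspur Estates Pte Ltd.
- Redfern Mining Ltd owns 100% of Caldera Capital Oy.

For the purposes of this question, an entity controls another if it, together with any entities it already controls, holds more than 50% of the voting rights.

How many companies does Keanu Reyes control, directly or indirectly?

Keanu holds 100% of Redfern, so Keanu controls Redfern.
Keanu holds 54% of Vantage, so Keanu controls Vantage.
Keanu holds 71% of Larkspur, so Keanu controls Larkspur.
Redfern and Keanu together hold 13% + 40% = 53% of Crestway, so Keanu controls Crestway.
Redfern holds 100% of Caldera, so Keanu controls Caldera.
No other company's threshold is met.
Keanu controls 5 companies.

5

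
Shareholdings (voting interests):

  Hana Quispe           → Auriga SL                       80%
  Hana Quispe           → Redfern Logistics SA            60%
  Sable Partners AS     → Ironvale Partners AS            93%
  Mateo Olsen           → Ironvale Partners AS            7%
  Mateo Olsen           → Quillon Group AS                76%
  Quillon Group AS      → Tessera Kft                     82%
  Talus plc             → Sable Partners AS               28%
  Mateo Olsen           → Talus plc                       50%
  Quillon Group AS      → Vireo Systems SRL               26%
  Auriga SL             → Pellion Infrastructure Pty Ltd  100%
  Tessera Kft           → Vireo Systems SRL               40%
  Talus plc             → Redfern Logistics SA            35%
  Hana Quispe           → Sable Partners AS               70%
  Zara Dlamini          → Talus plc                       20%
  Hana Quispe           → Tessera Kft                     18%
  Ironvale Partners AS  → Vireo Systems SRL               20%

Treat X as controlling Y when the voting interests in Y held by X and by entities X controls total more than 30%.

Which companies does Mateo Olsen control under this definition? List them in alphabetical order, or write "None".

Mateo holds 50% of Talus, so Mateo controls Talus.
Mateo holds 76% of Quillon, so Mateo controls Quillon.
Quillon holds 82% of Tessera, so Mateo controls Tessera.
Talus holds 35% of Redfern, so Mateo controls Redfern.
Tessera and Quillon together hold 40% + 26% = 66% of Vireo, so Mateo controls Vireo.
No other company's threshold is met.

Quillon Group AS, Redfern Logistics SA, Talus plc, Tessera Kft, Vireo Systems SRL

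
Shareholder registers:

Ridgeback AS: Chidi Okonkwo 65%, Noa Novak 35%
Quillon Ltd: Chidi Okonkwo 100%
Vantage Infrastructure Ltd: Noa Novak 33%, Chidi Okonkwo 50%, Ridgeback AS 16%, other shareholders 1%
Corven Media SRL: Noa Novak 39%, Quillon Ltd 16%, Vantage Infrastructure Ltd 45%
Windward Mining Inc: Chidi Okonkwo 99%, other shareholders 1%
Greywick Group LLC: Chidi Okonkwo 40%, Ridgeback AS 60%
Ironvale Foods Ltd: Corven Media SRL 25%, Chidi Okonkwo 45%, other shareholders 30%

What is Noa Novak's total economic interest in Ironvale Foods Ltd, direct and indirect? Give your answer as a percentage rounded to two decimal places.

Noa reaches Ironvale along 3 paths.
Via Corven: 39% × 25% = 9.75%.
Via Vantage → Corven: 33% × 45% × 25% = 3.7125%.
Via Ridgeback → Vantage → Corven: 35% × 16% × 45% × 25% = 0.63%.
Total: 9.75% + 3.7125% + 0.63% = 14.0925%.
Rounded: 14.09%.

14.09%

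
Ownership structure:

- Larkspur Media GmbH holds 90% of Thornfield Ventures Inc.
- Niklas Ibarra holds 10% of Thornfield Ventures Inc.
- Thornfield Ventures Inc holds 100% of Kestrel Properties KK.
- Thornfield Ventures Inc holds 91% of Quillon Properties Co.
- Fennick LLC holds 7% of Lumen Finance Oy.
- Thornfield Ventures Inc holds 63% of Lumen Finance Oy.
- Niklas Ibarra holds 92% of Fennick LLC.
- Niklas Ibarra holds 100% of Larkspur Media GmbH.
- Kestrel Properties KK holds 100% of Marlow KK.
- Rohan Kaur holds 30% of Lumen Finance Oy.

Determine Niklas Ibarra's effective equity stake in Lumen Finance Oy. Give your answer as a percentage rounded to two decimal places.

69.44%

Niklas reaches Lumen along 3 paths.
Via Fennick: 92% × 7% = 6.44%.
Via Thornfield: 10% × 63% = 6.3%.
Via Larkspur → Thornfield: 100% × 90% × 63% = 56.7%.
Total: 6.44% + 6.3% + 56.7% = 69.44%.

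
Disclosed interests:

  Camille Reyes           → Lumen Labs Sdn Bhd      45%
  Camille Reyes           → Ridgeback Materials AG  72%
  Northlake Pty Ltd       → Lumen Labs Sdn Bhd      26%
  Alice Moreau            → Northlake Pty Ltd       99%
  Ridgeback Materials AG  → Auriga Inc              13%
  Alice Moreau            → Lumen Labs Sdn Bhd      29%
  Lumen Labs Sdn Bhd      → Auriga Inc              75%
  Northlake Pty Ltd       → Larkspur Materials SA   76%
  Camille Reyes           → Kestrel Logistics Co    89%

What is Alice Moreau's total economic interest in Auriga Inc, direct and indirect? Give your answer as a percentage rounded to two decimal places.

41.06%

Alice reaches Auriga along 2 paths.
Via Northlake → Lumen: 99% × 26% × 75% = 19.305%.
Via Lumen: 29% × 75% = 21.75%.
Total: 19.305% + 21.75% = 41.055%.
Rounded: 41.06%.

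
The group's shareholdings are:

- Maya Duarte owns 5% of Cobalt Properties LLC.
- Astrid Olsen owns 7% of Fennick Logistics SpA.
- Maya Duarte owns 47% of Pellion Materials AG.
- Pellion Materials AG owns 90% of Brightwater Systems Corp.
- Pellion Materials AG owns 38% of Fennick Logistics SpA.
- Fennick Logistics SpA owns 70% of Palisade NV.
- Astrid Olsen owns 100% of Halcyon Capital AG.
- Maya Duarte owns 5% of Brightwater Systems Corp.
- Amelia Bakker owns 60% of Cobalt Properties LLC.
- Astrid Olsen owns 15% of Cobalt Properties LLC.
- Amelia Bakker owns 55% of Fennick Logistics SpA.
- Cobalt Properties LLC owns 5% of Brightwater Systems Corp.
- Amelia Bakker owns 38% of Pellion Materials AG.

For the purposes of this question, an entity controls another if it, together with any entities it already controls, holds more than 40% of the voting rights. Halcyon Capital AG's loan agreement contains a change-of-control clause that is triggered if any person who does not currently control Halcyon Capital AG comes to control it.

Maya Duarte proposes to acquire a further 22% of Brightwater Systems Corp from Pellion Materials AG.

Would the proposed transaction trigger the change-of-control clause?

The purchase adds only to Maya's holdings (Pellion's stake shrinks), so Maya is the only person who could newly come to control Halcyon.
Maya holds 47% of Pellion, so Maya controls Pellion.
Maya and Pellion together hold 5% + 90% = 95% of Brightwater, so Maya controls Brightwater.
Neither Maya nor any entity Maya controls holds any voting interest in Halcyon.
So before the transaction, Maya does not control Halcyon.
After the purchase, Maya's direct stake in Brightwater rises to 5% + 22% = 27%, and Pellion's stake falls to 68%.
Maya and Pellion together hold 27% + 68% = 95% of Brightwater, so Maya controls Brightwater.
After the transaction, neither Maya nor any entity Maya controls holds a voting interest in Halcyon, so Maya still does not control it.
No new person acquires control, so the clause is not triggered.

No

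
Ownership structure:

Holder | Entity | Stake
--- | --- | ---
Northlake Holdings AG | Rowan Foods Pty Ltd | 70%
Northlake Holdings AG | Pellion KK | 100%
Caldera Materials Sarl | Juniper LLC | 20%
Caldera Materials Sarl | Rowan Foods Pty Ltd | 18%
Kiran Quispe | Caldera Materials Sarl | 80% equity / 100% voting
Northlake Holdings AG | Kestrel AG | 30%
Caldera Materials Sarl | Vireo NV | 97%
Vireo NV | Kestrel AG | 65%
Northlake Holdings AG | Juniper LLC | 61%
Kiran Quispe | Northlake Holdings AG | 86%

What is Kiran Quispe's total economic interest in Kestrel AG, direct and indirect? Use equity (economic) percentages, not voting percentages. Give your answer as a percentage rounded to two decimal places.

Kiran reaches Kestrel along 2 paths.
Via Caldera → Vireo: 80% × 97% × 65% = 50.44%.
Via Northlake: 86% × 30% = 25.8%.
Total: 50.44% + 25.8% = 76.24%.

76.24%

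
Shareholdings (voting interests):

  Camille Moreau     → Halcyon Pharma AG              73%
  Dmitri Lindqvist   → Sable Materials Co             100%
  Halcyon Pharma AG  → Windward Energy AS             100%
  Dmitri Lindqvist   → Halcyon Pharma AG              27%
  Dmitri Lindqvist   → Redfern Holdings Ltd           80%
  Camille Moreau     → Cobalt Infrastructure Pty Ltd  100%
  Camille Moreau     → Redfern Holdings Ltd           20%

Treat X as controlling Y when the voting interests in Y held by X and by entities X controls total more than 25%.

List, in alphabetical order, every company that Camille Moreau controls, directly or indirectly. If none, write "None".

Camille holds 73% of Halcyon, so Camille controls Halcyon.
Camille holds 100% of Cobalt, so Camille controls Cobalt.
Halcyon holds 100% of Windward, so Camille controls Windward.
No other company's threshold is met.

Cobalt Infrastructure Pty Ltd, Halcyon Pharma AG, Windward Energy AS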